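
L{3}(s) 3/s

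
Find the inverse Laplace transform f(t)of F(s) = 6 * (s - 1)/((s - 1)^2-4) 6 * exp(t) * cosh(2 * t)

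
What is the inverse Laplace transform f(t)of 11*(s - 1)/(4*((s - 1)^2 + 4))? 11*exp(t)*cos(2*t)/4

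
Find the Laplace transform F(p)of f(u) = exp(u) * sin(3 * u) 3/((p - 1)^2 + 9)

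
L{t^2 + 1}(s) 2/s^3 + 1/s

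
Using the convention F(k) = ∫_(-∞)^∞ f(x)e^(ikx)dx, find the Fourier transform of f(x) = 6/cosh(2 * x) 3 * pi/cosh(pi * k/4)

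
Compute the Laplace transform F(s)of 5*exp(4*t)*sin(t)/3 5/(3*((s - 4)^2 + 1))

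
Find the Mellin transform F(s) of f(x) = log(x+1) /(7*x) -pi*csc(pi*s) /(7*s - 7) 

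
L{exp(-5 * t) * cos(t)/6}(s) (s + 5)/(6 * ((s + 5)^2 + 1))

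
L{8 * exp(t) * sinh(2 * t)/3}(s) 16/(3 * ((s - 1)^2 - 4))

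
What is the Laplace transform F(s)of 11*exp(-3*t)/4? 11/(4*(s + 3))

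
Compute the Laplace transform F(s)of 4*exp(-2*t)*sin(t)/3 4/(3*((s + 2)^2 + 1))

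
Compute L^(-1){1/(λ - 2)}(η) exp(2*η)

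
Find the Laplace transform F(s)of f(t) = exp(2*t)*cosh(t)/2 (s - 2)/(2*((s - 2)^2 - 1))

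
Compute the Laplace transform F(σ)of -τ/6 -1/(6 * σ^2)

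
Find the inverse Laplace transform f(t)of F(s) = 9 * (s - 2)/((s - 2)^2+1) 9 * exp(2 * t) * cos(t)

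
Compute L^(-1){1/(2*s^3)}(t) t^2/4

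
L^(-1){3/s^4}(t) t^3/2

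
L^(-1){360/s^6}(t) 3 * t^5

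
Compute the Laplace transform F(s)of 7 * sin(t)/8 7/(8 * (s^2+1))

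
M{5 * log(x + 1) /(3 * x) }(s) -5 * pi * csc(pi * s) /(3 * s - 3) 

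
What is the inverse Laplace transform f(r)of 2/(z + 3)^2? 2 * r * exp(-3 * r)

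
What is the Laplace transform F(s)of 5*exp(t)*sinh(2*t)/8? 5/(4*((s - 1)^2 - 4))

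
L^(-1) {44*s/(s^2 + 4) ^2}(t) 11*t*sin(2*t) 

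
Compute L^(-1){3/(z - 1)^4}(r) r^3 * exp(r)/2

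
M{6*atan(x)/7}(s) -3*pi*sec(pi*s/2)/(7*s)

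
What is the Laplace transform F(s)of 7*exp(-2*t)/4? 7/(4*(s + 2))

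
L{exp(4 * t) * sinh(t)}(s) 1/((s - 4)^2 - 1)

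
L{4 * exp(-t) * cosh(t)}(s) 4 * (s + 1)/(s * (s + 2))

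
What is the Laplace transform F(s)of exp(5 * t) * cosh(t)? (s - 5)/((s - 5)^2 - 1)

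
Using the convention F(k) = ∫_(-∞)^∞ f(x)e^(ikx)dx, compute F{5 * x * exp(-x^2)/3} 5 * I * sqrt(pi) * k * exp(-k^2/4)/6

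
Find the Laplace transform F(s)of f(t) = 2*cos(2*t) 2*s/(s^2 + 4)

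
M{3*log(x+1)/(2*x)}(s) -3*pi*csc(pi*s)/(2*s - 2)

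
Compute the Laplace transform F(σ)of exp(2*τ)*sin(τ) 1/((σ - 2)^2+1)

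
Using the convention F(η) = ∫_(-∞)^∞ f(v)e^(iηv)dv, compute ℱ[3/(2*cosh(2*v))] 3*pi/(4*cosh(pi*η/4))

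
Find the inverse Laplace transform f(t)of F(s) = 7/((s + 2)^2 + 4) 7*exp(-2*t)*sin(2*t)/2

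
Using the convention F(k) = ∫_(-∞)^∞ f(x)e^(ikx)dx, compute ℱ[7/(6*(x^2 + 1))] 7*pi*exp(-Abs(k))/6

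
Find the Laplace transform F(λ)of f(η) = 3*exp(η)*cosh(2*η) 3*(λ - 1)/((λ - 1)^2 - 4)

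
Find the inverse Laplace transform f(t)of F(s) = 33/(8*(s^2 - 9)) 11*sinh(3*t)/8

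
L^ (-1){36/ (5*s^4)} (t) 6*t^3/5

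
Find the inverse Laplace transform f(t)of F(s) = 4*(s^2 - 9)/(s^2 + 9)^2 4*t*cos(3*t)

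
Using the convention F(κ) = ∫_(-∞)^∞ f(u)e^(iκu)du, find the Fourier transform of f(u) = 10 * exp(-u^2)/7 10 * sqrt(pi) * exp(-κ^2/4)/7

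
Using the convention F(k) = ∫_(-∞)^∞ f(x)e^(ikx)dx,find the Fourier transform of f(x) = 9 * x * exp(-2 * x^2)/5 9 * sqrt(2) * I * sqrt(pi) * k * exp(-k^2/8)/40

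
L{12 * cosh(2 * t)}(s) 12 * s/(s^2-4)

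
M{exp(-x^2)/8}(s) gamma(s/2)/16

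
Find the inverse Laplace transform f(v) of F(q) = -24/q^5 -v^4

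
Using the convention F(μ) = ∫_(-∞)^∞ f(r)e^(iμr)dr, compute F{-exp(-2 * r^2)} -sqrt(2) * sqrt(pi) * exp(-μ^2/8)/2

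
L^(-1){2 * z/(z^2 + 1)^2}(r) r * sin(r)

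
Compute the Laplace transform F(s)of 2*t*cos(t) 2*(s^2-1)/(s^2 + 1)^2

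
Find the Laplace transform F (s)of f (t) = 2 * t 2/s^2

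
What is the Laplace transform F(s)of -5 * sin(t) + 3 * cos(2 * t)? 3 * s/(s^2 + 4) - 5/(s^2 + 1)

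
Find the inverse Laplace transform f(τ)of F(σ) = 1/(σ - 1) exp(τ)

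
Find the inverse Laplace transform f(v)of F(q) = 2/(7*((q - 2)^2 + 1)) 2*exp(2*v)*sin(v)/7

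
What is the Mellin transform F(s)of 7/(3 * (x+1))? 7 * pi * csc(pi * s)/3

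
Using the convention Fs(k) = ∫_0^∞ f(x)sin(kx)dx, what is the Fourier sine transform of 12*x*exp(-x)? 24*k/(k^2 + 1)^2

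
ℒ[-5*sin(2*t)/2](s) -5/(s^2 + 4)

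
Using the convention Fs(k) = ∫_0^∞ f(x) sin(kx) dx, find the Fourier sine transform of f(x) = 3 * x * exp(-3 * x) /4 9 * k/(2 * (k^2 + 9) ^2) 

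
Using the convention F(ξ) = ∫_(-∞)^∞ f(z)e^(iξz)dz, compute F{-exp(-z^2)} -sqrt(pi)*exp(-ξ^2/4)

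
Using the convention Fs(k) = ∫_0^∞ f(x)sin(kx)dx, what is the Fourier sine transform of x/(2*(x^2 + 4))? pi*exp(-2*k)/4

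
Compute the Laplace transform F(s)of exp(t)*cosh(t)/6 (s - 1)/(6*s*(s - 2))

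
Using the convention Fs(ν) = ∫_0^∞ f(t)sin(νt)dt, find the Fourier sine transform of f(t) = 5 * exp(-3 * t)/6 5 * ν/(6 * (ν^2 + 9))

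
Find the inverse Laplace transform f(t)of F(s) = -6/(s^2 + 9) -2*sin(3*t)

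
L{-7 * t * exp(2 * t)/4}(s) -7/(4 * (s - 2)^2)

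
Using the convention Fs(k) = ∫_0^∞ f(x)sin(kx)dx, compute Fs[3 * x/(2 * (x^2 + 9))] 3 * pi * exp(-3 * k)/4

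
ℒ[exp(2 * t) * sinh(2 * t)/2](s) 1/(s * (s - 4))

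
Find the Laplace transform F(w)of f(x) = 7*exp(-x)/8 7/(8*(w + 1))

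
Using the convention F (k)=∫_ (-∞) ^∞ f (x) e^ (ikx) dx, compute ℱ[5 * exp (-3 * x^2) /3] 5 * sqrt (3) * sqrt (pi) * exp (-k^2/12) /9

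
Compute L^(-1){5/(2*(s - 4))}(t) 5*exp(4*t)/2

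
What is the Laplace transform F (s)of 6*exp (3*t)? 6/ (s - 3)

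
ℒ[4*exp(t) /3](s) 4/(3*(s - 1) ) 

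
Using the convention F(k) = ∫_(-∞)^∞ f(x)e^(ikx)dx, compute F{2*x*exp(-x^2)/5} I*sqrt(pi)*k*exp(-k^2/4)/5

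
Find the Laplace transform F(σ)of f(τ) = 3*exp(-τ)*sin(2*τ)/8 3/(4*((σ+1)^2+4))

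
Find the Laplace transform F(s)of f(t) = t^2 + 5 2/s^3 + 5/s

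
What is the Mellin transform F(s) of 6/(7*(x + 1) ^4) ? gamma(s)*gamma(4 - s) /7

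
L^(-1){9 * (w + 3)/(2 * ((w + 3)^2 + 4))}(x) 9 * exp(-3 * x) * cos(2 * x)/2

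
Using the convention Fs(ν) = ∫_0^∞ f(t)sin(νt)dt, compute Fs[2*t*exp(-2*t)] 8*ν/(ν^2 + 4)^2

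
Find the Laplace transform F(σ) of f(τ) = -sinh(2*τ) -2/(σ^2 - 4) 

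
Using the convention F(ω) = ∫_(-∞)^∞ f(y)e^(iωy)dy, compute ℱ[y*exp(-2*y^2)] sqrt(2)*I*sqrt(pi)*ω*exp(-ω^2/8)/8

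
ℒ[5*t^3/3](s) 10/s^4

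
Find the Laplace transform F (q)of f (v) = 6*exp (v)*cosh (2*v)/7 6*(q - 1)/ (7*( (q - 1)^2-4))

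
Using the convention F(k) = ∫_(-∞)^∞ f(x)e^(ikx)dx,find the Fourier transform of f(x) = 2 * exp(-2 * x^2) sqrt(2) * sqrt(pi) * exp(-k^2/8)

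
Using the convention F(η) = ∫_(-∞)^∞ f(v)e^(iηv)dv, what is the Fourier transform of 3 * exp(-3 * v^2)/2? sqrt(3) * sqrt(pi) * exp(-η^2/12)/2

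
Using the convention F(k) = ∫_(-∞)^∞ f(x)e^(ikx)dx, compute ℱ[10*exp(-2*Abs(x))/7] 40/(7*(k^2+4))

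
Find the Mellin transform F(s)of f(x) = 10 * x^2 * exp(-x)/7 10 * gamma(s + 2)/7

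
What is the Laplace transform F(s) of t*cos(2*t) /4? (s^2 - 4) /(4*(s^2 + 4) ^2) 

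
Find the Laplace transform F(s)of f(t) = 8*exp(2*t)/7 8/(7*(s - 2))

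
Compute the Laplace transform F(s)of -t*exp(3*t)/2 -1/(2*(s - 3)^2)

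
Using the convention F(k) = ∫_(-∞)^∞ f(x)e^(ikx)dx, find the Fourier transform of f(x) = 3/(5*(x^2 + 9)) pi*exp(-3*Abs(k))/5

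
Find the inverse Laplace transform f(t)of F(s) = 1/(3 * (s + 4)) exp(-4 * t)/3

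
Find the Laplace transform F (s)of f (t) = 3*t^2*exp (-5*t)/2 3/ (s + 5)^3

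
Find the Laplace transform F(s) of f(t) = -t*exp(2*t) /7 -1/(7*(s - 2) ^2) 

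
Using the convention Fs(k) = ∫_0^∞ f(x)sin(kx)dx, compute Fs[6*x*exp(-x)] 12*k/(k^2 + 1)^2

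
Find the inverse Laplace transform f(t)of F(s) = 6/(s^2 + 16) 3 * sin(4 * t)/2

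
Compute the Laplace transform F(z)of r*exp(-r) (z + 1)^(-2)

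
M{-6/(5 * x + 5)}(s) -6 * pi * csc(pi * s)/5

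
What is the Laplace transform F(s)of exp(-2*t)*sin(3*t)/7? 3/(7*((s+2)^2+9))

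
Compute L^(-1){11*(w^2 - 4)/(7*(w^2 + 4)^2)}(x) 11*x*cos(2*x)/7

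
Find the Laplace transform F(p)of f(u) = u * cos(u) (p^2 - 1)/(p^2 + 1)^2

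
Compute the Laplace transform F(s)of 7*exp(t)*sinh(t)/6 7/(6*s*(s - 2))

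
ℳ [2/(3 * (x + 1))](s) 2 * pi * csc(pi * s)/3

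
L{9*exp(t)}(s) 9/(s - 1)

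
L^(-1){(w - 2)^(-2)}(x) x*exp(2*x)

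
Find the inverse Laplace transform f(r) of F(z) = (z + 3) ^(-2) r * exp(-3 * r) 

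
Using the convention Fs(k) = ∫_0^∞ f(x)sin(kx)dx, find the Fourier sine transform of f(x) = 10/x 5 * pi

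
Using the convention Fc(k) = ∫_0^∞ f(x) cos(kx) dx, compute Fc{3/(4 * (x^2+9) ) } pi * exp(-3 * k) /8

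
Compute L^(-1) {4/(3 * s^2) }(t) 4 * t/3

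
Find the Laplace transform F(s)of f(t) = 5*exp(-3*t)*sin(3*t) 15/((s + 3)^2 + 9)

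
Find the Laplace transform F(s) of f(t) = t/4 1/(4*s^2) 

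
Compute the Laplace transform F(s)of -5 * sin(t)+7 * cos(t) 7 * s/(s^2+1) - 5/(s^2+1)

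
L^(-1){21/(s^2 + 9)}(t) 7 * sin(3 * t)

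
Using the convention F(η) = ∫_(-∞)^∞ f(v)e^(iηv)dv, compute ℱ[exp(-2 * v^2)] sqrt(2) * sqrt(pi) * exp(-η^2/8)/2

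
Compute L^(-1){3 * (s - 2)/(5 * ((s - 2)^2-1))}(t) 3 * exp(2 * t) * cosh(t)/5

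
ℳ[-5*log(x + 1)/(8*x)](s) 5*pi*csc(pi*s)/(8*(s - 1))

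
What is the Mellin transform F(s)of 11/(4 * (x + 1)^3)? 11 * pi * (s - 2) * (s - 1)/(8 * sin(pi * s))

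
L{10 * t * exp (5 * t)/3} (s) 10/ (3 * (s - 5)^2)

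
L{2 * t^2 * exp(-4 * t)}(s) 4/(s + 4)^3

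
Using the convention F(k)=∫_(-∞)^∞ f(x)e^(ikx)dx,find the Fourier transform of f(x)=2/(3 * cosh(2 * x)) pi/(3 * cosh(pi * k/4))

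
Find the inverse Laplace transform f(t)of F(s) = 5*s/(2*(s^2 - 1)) 5*cosh(t)/2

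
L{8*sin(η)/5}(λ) 8/(5*(λ^2 + 1))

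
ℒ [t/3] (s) 1/(3*s^2)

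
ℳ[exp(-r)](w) gamma(w)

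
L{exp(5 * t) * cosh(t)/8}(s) (s - 5)/(8 * ((s - 5)^2 - 1))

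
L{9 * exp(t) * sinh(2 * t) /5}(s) 18/(5 * ((s - 1) ^2-4) ) 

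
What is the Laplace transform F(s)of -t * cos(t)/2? (1 - s^2)/(2 * (s^2 + 1)^2)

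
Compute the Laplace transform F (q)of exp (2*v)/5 1/ (5*(q - 2))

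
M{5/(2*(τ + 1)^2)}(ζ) -5*pi*(ζ - 1)/(2*sin(pi*ζ))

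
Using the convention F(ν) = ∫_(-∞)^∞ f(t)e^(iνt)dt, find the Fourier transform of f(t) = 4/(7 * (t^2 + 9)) 4 * pi * exp(-3 * Abs(ν))/21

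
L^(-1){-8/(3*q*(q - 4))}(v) -4*exp(2*v)*sinh(2*v)/3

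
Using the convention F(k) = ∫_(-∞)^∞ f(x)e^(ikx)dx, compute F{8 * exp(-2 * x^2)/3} 4 * sqrt(2) * sqrt(pi) * exp(-k^2/8)/3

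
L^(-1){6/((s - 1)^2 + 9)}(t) 2 * exp(t) * sin(3 * t)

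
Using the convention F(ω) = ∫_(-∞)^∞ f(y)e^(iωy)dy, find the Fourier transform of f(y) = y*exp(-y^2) I*sqrt(pi)*ω*exp(-ω^2/4)/2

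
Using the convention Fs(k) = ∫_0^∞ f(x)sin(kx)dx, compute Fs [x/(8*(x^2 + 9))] pi*exp(-3*k)/16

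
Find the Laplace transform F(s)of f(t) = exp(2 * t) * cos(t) (s - 2)/((s - 2)^2+1)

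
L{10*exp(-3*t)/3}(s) 10/(3*(s + 3))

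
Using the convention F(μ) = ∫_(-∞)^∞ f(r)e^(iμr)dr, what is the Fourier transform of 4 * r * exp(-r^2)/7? 2 * I * sqrt(pi) * μ * exp(-μ^2/4)/7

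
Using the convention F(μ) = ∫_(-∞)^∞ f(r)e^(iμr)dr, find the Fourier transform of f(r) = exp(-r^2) sqrt(pi)*exp(-μ^2/4)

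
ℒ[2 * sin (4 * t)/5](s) 8/ (5 * (s^2+16))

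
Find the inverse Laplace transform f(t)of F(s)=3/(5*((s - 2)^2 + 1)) 3*exp(2*t)*sin(t)/5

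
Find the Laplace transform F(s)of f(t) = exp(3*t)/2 1/(2*(s - 3))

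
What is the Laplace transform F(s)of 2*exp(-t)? 2/(s + 1)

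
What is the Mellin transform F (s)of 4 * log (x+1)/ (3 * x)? -4 * pi * csc (pi * s)/ (3 * s - 3)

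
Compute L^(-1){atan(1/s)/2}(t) sin(t)/(2*t)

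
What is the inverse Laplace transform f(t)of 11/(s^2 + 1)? 11*sin(t)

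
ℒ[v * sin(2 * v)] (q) 4 * q/(q^2 + 4)^2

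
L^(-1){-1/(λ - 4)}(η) -exp(4 * η)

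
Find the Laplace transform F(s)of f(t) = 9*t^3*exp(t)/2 27/(s - 1)^4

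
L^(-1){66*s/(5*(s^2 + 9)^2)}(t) 11*t*sin(3*t)/5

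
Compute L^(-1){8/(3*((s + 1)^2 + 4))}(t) 4*exp(-t)*sin(2*t)/3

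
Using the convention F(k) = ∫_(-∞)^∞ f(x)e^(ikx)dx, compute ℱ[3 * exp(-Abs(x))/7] 6/(7 * (k^2+1))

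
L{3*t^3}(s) 18/s^4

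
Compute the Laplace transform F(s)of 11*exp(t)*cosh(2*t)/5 11*(s - 1)/(5*((s - 1)^2 - 4))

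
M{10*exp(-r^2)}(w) 5*gamma(w/2)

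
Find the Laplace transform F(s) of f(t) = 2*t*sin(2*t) 8*s/(s^2 + 4) ^2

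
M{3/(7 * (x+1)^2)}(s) -3 * pi * (s - 1)/(7 * sin(pi * s))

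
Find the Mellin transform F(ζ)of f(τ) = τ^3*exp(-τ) gamma(ζ + 3)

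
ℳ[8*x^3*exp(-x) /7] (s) 8*gamma(s+3) /7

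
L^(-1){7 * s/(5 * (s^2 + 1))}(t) 7 * cos(t)/5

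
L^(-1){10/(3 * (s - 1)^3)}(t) 5 * t^2 * exp(t)/3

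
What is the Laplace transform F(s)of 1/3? 1/(3*s)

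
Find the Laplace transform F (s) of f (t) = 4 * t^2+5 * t 5/s^2+8/s^3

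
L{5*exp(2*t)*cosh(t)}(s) 5*(s - 2)/((s - 2)^2-1)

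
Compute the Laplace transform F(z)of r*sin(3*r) 6*z/(z^2 + 9)^2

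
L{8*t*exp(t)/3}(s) 8/(3*(s - 1)^2)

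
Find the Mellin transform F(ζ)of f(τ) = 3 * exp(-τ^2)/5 3 * gamma(ζ/2)/10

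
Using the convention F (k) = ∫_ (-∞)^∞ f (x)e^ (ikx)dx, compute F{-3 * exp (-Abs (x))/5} -6/ (5 * k^2+5)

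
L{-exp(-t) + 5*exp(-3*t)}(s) 5/(s + 3)-1/(s + 1)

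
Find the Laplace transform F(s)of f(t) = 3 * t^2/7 6/(7 * s^3)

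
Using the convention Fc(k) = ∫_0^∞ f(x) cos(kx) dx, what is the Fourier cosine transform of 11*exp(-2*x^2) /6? 11*sqrt(2)*sqrt(pi)*exp(-k^2/8) /24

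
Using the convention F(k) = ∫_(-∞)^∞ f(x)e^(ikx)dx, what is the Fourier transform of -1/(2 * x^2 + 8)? -pi * exp(-2 * Abs(k))/4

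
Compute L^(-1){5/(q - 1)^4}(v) 5*v^3*exp(v)/6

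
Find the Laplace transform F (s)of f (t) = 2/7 2/ (7*s)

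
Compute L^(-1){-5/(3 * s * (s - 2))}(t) -5 * exp(t) * sinh(t)/3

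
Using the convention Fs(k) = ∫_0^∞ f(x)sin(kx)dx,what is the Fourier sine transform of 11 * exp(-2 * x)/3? 11 * k/(3 * (k^2+4))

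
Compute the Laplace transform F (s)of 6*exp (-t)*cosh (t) 6*(s + 1)/ (s*(s + 2))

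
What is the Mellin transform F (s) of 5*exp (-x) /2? 5*gamma (s) /2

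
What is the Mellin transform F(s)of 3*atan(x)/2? -3*pi*sec(pi*s/2)/(4*s)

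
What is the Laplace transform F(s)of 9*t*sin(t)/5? 18*s/(5*(s^2 + 1)^2)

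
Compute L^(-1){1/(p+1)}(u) exp(-u)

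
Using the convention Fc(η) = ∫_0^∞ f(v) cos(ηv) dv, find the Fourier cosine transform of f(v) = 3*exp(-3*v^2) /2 sqrt(3)*sqrt(pi)*exp(-η^2/12) /4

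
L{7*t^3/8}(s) 21/(4*s^4)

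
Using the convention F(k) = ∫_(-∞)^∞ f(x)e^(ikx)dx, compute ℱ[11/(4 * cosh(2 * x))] 11 * pi/(8 * cosh(pi * k/4))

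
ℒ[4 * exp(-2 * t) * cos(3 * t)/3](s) 4 * (s + 2)/(3 * ((s + 2)^2 + 9))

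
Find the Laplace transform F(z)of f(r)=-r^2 -2/z^3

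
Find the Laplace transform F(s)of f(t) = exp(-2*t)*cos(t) (s + 2)/((s + 2)^2 + 1)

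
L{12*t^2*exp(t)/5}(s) 24/(5*(s - 1)^3)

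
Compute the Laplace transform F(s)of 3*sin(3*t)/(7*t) 3*atan(3/s)/7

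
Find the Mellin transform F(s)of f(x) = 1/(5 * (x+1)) pi * csc(pi * s)/5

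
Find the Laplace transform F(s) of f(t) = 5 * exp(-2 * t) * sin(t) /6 5/(6 * ((s + 2) ^2 + 1) ) 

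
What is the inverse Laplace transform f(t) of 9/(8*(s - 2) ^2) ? 9*t*exp(2*t) /8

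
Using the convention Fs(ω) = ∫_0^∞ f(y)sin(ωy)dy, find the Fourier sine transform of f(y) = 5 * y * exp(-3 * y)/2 15 * ω/(ω^2 + 9)^2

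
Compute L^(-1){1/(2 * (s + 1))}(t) exp(-t)/2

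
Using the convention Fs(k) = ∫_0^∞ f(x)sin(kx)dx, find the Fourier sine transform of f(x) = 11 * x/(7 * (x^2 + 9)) 11 * pi * exp(-3 * k)/14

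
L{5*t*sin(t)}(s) 10*s/(s^2 + 1)^2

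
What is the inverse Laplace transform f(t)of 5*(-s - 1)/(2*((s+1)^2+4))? -5*exp(-t)*cos(2*t)/2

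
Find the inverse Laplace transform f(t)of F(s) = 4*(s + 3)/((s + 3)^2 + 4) 4*exp(-3*t)*cos(2*t)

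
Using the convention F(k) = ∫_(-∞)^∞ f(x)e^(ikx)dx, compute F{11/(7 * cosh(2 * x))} 11 * pi/(14 * cosh(pi * k/4))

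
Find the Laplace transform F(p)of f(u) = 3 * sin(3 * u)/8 9/(8 * (p^2 + 9))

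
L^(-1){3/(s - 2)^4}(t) t^3*exp(2*t)/2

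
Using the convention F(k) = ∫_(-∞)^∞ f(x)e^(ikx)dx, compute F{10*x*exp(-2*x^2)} 5*sqrt(2)*I*sqrt(pi)*k*exp(-k^2/8)/4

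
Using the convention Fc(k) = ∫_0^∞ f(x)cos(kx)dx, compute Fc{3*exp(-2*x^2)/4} 3*sqrt(2)*sqrt(pi)*exp(-k^2/8)/16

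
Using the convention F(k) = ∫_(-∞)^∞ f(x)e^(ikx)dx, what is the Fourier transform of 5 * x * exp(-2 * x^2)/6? 5 * sqrt(2) * I * sqrt(pi) * k * exp(-k^2/8)/48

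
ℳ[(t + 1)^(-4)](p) gamma(p) * gamma(4 - p)/6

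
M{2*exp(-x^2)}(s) gamma(s/2)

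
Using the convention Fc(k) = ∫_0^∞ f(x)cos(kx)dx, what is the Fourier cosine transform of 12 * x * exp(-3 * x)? 12 * (9 - k^2)/(k^2 + 9)^2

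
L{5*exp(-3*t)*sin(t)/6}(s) 5/(6*((s + 3)^2 + 1))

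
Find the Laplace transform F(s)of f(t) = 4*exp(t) 4/(s - 1)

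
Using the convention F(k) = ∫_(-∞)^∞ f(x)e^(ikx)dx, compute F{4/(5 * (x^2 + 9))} 4 * pi * exp(-3 * Abs(k))/15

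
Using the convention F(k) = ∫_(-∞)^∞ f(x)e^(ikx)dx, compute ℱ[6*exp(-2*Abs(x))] 24/(k^2 + 4)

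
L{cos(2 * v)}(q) q/(q^2 + 4)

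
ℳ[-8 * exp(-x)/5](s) -8 * gamma(s)/5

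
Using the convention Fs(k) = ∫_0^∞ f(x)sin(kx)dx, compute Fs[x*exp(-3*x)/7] 6*k/(7*(k^2 + 9)^2)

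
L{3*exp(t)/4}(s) 3/(4*(s - 1))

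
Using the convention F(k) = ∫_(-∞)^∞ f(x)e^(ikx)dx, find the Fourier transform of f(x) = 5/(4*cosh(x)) 5*pi/(4*cosh(pi*k/2))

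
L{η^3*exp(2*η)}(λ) 6/(λ - 2)^4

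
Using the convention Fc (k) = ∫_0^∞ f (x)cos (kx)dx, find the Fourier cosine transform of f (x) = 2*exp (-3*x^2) sqrt (3)*sqrt (pi)*exp (-k^2/12)/3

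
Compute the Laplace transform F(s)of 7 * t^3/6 7/s^4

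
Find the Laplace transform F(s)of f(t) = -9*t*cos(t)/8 9*(1 - s^2)/(8*(s^2 + 1)^2)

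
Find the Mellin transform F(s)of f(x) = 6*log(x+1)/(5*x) -6*pi*csc(pi*s)/(5*s - 5)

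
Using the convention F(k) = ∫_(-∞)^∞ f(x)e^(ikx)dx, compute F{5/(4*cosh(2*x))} 5*pi/(8*cosh(pi*k/4))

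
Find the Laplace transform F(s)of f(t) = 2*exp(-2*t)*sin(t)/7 2/(7*((s + 2)^2 + 1))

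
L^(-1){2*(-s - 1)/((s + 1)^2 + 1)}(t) -2*exp(-t)*cos(t)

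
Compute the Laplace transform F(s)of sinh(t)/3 1/(3 * (s^2-1))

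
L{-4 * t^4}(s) -96/s^5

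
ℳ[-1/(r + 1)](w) -pi*csc(pi*w)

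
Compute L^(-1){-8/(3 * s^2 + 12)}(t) -4 * sin(2 * t)/3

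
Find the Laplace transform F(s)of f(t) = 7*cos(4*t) 7*s/(s^2 + 16)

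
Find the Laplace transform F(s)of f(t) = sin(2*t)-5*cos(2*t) 2/(s^2 + 4)-5*s/(s^2 + 4)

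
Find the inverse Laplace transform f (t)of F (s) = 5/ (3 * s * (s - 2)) 5 * exp (t) * sinh (t)/3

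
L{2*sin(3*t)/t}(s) 2*atan(3/s)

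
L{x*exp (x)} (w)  (w - 1)^ (-2)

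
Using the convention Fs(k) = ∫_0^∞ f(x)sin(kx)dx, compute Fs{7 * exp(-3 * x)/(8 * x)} 7 * atan(k/3)/8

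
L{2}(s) 2/s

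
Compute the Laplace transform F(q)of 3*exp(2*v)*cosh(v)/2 3*(q - 2)/(2*((q - 2)^2 - 1))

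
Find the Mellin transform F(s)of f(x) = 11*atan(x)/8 -11*pi*sec(pi*s/2)/(16*s)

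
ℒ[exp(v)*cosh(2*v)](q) (q - 1)/((q - 1)^2-4)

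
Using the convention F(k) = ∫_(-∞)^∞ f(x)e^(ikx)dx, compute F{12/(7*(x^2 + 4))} 6*pi*exp(-2*Abs(k))/7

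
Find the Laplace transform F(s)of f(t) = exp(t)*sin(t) 1/((s - 1)^2 + 1)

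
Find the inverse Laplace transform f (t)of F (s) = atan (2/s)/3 sin (2*t)/ (3*t)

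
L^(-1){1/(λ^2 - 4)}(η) sinh(2*η)/2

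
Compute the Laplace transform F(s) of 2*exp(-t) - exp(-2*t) 2/(s+1) - 1/(s+2) 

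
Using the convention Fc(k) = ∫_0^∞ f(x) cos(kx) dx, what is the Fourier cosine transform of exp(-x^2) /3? sqrt(pi)*exp(-k^2/4) /6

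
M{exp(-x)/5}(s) gamma(s)/5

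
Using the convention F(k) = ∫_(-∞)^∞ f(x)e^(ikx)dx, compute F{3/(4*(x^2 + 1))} 3*pi*exp(-Abs(k))/4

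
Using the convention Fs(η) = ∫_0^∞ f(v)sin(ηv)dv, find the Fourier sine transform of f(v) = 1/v pi/2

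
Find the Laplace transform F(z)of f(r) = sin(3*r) 3/(z^2 + 9)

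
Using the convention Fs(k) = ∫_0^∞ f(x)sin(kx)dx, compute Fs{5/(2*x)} 5*pi/4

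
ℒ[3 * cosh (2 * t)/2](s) 3 * s/ (2 * (s^2 - 4))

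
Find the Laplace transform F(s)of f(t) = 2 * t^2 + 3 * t 3/s^2 + 4/s^3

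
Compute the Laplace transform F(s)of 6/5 6/(5*s)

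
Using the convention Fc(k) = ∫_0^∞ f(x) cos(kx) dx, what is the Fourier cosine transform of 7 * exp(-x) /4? 7/(4 * (k^2 + 1) ) 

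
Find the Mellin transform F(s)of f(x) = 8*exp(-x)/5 8*gamma(s)/5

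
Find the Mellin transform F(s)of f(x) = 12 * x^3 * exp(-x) 12 * gamma(s + 3)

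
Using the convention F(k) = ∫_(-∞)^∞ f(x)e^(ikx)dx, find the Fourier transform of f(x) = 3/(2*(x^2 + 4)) 3*pi*exp(-2*Abs(k))/4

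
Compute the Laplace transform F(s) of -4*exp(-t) -4/(s + 1) 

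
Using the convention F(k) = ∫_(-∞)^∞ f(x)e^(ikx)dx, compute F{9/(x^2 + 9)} 3*pi*exp(-3*Abs(k))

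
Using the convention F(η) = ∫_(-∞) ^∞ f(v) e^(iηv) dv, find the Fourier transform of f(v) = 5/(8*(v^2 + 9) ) 5*pi*exp(-3*Abs(η) ) /24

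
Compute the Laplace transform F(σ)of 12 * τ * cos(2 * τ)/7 12 * (σ^2-4)/(7 * (σ^2 + 4)^2)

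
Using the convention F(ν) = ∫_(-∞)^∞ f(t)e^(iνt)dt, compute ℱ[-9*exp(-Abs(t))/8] -9/(4*ν^2+4)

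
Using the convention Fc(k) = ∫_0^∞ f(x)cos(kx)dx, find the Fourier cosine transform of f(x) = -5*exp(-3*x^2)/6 -5*sqrt(3)*sqrt(pi)*exp(-k^2/12)/36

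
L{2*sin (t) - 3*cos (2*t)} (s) 2/ (s^2 + 1) - 3*s/ (s^2 + 4)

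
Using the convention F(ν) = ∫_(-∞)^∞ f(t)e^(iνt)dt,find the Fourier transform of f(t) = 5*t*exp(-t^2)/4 5*I*sqrt(pi)*ν*exp(-ν^2/4)/8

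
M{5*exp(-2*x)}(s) 5*gamma(s)/2^s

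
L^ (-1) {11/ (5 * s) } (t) 11/5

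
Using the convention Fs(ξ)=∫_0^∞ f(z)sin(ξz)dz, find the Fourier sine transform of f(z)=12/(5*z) 6*pi/5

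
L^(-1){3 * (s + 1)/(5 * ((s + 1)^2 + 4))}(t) 3 * exp(-t) * cos(2 * t)/5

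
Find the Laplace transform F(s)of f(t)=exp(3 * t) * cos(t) (s - 3)/((s - 3)^2 + 1)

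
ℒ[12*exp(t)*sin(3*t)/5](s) 36/(5*((s - 1)^2 + 9))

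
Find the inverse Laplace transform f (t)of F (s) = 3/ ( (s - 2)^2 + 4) 3*exp (2*t)*sin (2*t)/2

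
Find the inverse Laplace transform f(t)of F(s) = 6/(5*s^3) 3*t^2/5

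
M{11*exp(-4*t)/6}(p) 11*gamma(p)/(6*2^(2*p))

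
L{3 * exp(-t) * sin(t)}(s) 3/((s + 1)^2 + 1)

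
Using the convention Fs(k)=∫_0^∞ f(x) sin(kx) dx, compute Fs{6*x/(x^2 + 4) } 3*pi*exp(-2*k) 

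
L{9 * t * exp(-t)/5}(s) 9/(5 * (s + 1)^2)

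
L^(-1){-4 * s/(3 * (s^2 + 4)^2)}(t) -t * sin(2 * t)/3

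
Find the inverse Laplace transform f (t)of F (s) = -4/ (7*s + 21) -4*exp (-3*t)/7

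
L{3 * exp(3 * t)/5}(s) 3/(5 * (s - 3))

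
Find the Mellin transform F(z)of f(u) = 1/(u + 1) pi * csc(pi * z)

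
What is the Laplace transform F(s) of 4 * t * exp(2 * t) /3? 4/(3 * (s - 2) ^2) 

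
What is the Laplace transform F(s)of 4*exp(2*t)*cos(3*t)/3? 4*(s - 2)/(3*((s - 2)^2 + 9))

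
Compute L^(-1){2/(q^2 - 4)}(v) sinh(2*v)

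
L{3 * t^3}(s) 18/s^4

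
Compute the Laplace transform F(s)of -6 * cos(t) -6 * s/(s^2 + 1)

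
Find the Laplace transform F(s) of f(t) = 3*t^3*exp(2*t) 18/(s - 2) ^4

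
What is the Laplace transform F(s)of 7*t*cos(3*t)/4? 7*(s^2 - 9)/(4*(s^2 + 9)^2)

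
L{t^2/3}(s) 2/(3*s^3)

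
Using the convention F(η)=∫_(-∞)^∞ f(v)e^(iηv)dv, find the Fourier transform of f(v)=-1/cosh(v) -pi/cosh(pi*η/2)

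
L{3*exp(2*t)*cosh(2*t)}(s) 3*(s - 2)/(s*(s - 4))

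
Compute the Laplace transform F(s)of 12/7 12/(7*s)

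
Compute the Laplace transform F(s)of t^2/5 2/(5*s^3)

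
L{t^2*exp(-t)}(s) 2/(s + 1)^3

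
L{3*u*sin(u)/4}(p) 3*p/(2*(p^2 + 1)^2)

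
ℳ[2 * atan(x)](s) -pi * sec(pi * s/2)/s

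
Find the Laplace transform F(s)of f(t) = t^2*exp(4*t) 2/(s - 4)^3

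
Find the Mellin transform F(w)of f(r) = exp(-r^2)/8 gamma(w/2)/16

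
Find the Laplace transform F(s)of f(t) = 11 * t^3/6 11/s^4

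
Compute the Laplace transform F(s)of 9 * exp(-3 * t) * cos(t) 9 * (s + 3)/((s + 3)^2 + 1)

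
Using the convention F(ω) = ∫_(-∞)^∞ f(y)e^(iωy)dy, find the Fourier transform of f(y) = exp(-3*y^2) sqrt(3)*sqrt(pi)*exp(-ω^2/12)/3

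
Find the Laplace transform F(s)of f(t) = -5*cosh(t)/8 -5*s/(8*s^2 - 8)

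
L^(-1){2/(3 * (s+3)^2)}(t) 2 * t * exp(-3 * t)/3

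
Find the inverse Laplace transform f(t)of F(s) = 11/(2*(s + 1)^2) 11*t*exp(-t)/2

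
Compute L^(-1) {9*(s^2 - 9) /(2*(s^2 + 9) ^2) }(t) 9*t*cos(3*t) /2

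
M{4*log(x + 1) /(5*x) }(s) -4*pi*csc(pi*s) /(5*s - 5) 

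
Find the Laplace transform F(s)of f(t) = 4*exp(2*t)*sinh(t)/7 4/(7*((s - 2)^2 - 1))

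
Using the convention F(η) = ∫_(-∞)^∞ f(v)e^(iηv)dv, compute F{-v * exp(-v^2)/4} -I * sqrt(pi) * η * exp(-η^2/4)/8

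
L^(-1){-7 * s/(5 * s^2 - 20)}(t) -7 * cosh(2 * t)/5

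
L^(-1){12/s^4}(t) 2*t^3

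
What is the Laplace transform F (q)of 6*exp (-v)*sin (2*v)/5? 12/ (5*( (q+1)^2+4))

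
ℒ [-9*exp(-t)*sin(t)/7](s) -9/(7*(s + 1)^2 + 7)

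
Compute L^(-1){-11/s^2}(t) -11 * t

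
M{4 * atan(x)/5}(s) -2 * pi * sec(pi * s/2)/(5 * s)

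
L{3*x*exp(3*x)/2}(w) 3/(2*(w - 3)^2)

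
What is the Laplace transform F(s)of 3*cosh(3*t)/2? 3*s/(2*(s^2 - 9))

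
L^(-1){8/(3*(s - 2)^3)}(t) 4*t^2*exp(2*t)/3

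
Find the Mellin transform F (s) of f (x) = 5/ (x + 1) 5*pi*csc (pi*s) 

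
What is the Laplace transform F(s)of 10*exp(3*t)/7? 10/(7*(s - 3))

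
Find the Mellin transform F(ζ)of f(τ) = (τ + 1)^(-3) pi * (ζ - 2) * (ζ - 1)/(2 * sin(pi * ζ))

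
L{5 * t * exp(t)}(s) 5/(s - 1)^2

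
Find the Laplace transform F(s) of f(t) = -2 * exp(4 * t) -2/(s - 4) 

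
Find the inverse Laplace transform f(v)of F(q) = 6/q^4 v^3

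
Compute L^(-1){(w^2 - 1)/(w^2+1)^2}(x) x * cos(x)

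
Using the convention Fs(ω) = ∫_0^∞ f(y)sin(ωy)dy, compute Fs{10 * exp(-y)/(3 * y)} 10 * atan(ω)/3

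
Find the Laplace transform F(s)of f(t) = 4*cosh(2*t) 4*s/(s^2-4)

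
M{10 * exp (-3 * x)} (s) 10 * gamma (s)/3^s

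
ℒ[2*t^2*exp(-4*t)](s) 4/(s + 4)^3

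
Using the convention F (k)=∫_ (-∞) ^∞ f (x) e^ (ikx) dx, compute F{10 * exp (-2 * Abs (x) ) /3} 40/ (3 * (k^2+4) ) 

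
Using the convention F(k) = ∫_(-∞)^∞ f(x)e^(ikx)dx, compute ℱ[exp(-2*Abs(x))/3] 4/(3*(k^2 + 4))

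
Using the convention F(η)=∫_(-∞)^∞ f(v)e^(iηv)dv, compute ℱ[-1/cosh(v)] -pi/cosh(pi*η/2)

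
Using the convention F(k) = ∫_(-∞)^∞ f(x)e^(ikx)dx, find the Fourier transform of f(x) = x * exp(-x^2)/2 I * sqrt(pi) * k * exp(-k^2/4)/4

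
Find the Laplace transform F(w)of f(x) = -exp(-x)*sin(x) -1/((w + 1)^2 + 1)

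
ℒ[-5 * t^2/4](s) -5/(2 * s^3)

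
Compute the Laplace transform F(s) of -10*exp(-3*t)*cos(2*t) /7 10*(-s - 3) /(7*((s+3) ^2+4) ) 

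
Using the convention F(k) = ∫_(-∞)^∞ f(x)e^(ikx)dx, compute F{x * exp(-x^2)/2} I * sqrt(pi) * k * exp(-k^2/4)/4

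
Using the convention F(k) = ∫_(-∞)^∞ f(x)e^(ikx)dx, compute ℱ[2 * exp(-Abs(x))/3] 4/(3 * (k^2 + 1))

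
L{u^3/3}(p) 2/p^4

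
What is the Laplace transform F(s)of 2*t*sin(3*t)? 12*s/(s^2 + 9)^2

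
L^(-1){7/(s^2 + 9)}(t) 7*sin(3*t)/3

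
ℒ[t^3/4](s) 3/(2*s^4)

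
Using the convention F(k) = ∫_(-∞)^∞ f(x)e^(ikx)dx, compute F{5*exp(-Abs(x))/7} 10/(7*(k^2 + 1))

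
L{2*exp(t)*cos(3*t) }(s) 2*(s - 1) /((s - 1) ^2 + 9) 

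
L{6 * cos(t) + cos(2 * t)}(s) 6 * s/(s^2 + 1) + s/(s^2 + 4)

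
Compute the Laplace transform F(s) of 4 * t 4/s^2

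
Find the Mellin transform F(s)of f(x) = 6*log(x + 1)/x -6*pi*csc(pi*s)/(s - 1)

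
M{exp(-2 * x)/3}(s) gamma(s)/(3 * 2^s)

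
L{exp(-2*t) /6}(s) 1/(6*(s + 2) ) 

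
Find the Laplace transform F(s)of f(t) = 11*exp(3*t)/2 11/(2*(s - 3))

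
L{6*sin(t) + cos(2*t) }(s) 6/(s^2 + 1) + s/(s^2 + 4) 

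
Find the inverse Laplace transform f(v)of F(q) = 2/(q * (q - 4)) exp(2 * v) * sinh(2 * v)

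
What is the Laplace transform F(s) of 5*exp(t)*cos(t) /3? 5*(s - 1) /(3*((s - 1) ^2 + 1) ) 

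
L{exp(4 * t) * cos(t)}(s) (s - 4)/((s - 4)^2 + 1)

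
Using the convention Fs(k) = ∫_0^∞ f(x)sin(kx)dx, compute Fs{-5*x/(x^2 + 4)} -5*pi*exp(-2*k)/2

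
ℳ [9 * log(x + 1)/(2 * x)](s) -9 * pi * csc(pi * s)/(2 * s - 2)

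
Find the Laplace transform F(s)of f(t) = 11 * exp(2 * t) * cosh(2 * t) 11 * (s - 2)/(s * (s - 4))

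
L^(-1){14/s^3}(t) 7 * t^2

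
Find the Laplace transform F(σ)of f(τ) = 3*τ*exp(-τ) 3/(σ + 1)^2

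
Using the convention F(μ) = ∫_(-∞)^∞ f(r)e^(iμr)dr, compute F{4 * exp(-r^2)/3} 4 * sqrt(pi) * exp(-μ^2/4)/3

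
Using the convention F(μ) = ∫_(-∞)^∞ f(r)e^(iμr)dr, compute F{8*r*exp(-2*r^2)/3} sqrt(2)*I*sqrt(pi)*μ*exp(-μ^2/8)/3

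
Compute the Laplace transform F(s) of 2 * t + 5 2/s^2 + 5/s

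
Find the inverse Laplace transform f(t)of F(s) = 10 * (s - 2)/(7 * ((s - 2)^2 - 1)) 10 * exp(2 * t) * cosh(t)/7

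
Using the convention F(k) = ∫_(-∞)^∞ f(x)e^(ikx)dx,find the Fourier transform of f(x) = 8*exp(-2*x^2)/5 4*sqrt(2)*sqrt(pi)*exp(-k^2/8)/5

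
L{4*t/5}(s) 4/(5*s^2)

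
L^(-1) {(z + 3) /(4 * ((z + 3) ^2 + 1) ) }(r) exp(-3 * r) * cos(r) /4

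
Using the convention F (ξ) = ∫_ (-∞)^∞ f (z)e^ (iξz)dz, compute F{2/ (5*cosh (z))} 2*pi/ (5*cosh (pi*ξ/2))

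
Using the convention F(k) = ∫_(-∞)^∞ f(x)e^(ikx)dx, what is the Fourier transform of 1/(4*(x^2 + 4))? pi*exp(-2*Abs(k))/8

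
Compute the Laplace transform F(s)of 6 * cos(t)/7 6 * s/(7 * (s^2+1))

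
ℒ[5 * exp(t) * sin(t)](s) 5/((s - 1)^2 + 1)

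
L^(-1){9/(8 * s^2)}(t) 9 * t/8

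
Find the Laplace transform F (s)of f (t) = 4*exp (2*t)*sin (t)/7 4/ (7*( (s - 2)^2 + 1))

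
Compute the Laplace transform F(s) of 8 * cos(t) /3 8 * s/(3 * (s^2 + 1) ) 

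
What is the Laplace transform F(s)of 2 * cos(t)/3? 2 * s/(3 * (s^2 + 1))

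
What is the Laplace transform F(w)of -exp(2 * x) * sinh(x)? -1/((w - 2)^2 - 1)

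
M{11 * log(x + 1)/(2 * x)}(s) -11 * pi * csc(pi * s)/(2 * s - 2)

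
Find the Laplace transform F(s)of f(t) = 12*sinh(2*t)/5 24/(5*(s^2 - 4))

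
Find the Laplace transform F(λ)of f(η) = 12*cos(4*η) 12*λ/(λ^2 + 16)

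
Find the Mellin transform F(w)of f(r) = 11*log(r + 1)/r -11*pi*csc(pi*w)/(w - 1)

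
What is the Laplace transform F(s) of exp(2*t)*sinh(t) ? 1/((s - 2) ^2 - 1) 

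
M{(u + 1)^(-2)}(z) (-pi*z + pi)/sin(pi*z)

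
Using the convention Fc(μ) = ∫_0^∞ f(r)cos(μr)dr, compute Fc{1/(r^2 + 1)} pi*exp(-μ)/2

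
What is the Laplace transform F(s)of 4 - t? 4/s - 1/s^2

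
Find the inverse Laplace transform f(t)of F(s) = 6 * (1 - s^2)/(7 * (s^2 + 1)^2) -6 * t * cos(t)/7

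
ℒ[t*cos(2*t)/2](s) (s^2 - 4)/(2*(s^2 + 4)^2)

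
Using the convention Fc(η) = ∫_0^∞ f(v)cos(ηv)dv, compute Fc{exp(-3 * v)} 3/(η^2 + 9)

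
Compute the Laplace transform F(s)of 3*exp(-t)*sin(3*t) 9/((s + 1)^2 + 9)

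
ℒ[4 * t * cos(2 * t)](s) 4 * (s^2-4)/(s^2 + 4)^2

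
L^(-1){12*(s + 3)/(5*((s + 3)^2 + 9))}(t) 12*exp(-3*t)*cos(3*t)/5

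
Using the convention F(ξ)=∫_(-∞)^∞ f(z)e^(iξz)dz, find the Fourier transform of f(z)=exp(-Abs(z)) 2/(ξ^2 + 1)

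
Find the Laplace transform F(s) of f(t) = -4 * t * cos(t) 4 * (1 - s^2) /(s^2 + 1) ^2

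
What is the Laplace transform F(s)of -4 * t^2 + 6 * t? 6/s^2 - 8/s^3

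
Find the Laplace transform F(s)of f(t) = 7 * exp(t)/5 7/(5 * (s - 1))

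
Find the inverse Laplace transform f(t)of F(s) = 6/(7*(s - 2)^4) t^3*exp(2*t)/7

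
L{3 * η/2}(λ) 3/(2 * λ^2)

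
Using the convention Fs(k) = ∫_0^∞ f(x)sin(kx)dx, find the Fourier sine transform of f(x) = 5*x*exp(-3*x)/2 15*k/(k^2+9)^2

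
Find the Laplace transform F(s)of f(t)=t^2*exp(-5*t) 2/(s + 5)^3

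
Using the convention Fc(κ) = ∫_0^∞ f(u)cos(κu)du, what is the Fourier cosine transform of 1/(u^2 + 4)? pi * exp(-2 * κ)/4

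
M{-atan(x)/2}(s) pi*sec(pi*s/2)/(4*s)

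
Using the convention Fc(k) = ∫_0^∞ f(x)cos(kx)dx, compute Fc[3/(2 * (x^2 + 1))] 3 * pi * exp(-k)/4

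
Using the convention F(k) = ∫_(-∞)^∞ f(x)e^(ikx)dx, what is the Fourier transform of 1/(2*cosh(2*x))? pi/(4*cosh(pi*k/4))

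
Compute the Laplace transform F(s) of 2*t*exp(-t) 2/(s+1) ^2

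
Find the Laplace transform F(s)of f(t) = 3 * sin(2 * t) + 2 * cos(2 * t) 2 * s/(s^2 + 4) + 6/(s^2 + 4)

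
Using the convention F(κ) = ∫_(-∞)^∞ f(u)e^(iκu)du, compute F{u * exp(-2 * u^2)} sqrt(2) * I * sqrt(pi) * κ * exp(-κ^2/8)/8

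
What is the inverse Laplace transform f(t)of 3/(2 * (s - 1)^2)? 3 * t * exp(t)/2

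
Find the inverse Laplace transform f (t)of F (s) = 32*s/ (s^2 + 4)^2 8*t*sin (2*t)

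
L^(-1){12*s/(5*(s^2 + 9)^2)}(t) 2*t*sin(3*t)/5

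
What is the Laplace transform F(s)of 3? 3/s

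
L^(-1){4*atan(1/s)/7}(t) 4*sin(t)/(7*t)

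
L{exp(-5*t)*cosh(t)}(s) (s + 5)/((s + 5)^2 - 1)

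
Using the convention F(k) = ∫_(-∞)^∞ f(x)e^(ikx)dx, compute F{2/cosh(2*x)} pi/cosh(pi*k/4)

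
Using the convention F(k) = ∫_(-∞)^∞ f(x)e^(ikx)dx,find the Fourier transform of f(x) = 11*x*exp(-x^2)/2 11*I*sqrt(pi)*k*exp(-k^2/4)/4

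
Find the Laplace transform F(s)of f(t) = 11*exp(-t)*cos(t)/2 11*(s+1)/(2*((s+1)^2+1))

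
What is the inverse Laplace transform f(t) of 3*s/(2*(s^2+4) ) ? 3*cos(2*t) /2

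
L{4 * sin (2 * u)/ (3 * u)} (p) 4 * atan (2/p)/3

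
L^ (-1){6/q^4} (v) v^3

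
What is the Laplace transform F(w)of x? w^(-2)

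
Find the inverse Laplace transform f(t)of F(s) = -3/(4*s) -3/4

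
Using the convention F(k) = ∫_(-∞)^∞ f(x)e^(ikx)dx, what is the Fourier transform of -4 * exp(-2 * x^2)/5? -2 * sqrt(2) * sqrt(pi) * exp(-k^2/8)/5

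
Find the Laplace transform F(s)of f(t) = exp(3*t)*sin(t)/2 1/(2*((s - 3)^2+1))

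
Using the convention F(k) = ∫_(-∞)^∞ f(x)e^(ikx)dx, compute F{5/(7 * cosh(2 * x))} 5 * pi/(14 * cosh(pi * k/4))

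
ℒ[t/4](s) 1/(4*s^2) 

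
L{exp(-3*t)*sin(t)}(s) 1/((s + 3)^2 + 1)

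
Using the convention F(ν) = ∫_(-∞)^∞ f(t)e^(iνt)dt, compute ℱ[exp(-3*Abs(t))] 6/(ν^2+9)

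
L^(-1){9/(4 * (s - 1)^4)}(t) 3 * t^3 * exp(t)/8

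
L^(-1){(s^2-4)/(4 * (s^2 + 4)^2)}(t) t * cos(2 * t)/4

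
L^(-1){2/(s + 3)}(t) 2*exp(-3*t)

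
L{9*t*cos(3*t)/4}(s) 9*(s^2-9)/(4*(s^2 + 9)^2)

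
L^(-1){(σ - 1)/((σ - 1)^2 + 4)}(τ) exp(τ)*cos(2*τ)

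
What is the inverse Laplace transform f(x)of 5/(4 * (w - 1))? 5 * exp(x)/4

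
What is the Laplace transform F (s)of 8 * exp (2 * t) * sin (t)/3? 8/ (3 * ( (s - 2)^2 + 1))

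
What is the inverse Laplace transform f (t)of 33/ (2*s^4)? 11*t^3/4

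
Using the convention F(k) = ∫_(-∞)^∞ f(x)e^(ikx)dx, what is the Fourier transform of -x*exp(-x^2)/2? -I*sqrt(pi)*k*exp(-k^2/4)/4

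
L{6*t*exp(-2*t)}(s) 6/(s+2)^2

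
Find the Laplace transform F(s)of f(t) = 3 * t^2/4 3/(2 * s^3)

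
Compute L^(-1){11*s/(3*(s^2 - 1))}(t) 11*cosh(t)/3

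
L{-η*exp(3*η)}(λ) -1/(λ - 3)^2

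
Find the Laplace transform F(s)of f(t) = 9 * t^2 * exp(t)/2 9/(s - 1)^3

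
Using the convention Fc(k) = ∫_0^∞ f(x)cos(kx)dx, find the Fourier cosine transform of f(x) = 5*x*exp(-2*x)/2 5*(4 - k^2)/(2*(k^2+4)^2)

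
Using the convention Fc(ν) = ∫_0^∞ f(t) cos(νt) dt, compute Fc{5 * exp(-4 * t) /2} 10/(ν^2+16) 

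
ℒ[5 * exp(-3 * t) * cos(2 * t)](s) 5 * (s + 3)/((s + 3)^2 + 4)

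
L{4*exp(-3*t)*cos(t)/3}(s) 4*(s + 3)/(3*((s + 3)^2 + 1))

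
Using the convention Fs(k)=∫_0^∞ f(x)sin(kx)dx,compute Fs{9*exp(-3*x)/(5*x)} 9*atan(k/3)/5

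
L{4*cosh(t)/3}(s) 4*s/(3*(s^2 - 1))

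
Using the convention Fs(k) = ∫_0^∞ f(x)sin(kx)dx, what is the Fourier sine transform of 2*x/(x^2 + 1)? pi*exp(-k)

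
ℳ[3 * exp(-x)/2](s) 3 * gamma(s)/2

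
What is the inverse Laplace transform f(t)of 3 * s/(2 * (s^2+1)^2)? 3 * t * sin(t)/4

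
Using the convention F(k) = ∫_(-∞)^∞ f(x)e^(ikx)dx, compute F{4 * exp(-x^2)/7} 4 * sqrt(pi) * exp(-k^2/4)/7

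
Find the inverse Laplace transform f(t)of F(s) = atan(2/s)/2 sin(2 * t)/(2 * t)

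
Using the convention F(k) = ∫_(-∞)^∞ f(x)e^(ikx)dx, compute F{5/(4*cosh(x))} 5*pi/(4*cosh(pi*k/2))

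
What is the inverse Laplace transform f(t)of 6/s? 6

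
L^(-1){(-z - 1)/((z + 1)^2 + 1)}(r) -exp(-r) * cos(r)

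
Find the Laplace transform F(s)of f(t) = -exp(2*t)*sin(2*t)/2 -1/((s - 2)^2+4)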